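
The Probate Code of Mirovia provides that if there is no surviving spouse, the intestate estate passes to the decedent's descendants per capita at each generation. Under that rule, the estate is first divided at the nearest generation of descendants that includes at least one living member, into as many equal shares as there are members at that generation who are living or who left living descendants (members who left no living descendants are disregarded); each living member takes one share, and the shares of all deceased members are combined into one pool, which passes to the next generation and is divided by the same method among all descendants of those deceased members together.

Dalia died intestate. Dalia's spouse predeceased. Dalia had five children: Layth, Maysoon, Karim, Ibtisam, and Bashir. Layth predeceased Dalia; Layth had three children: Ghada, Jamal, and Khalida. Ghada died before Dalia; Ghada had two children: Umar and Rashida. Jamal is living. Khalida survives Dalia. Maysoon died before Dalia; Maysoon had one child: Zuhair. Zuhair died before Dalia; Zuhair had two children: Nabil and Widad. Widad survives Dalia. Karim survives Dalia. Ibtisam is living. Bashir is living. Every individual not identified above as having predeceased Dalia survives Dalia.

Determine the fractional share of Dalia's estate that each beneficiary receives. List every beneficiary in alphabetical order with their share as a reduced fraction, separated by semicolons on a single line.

There is no surviving spouse, so the entire estate passes to Dalia's descendants per capita at each generation.
At generation 1 (Layth, Maysoon, Karim, Ibtisam, Bashir) there are 5 shares of (1)/5 = 1/5 each.
Living: Karim, Ibtisam, and Bashir — each takes 1/5.
Deceased: Layth and Maysoon. Their combined 2/5 is pooled and carried to generation 2.
At generation 2 (Ghada, Jamal, Khalida, Zuhair) there are 4 shares of (2/5)/4 = 1/10 each.
Living: Jamal and Khalida — each takes 1/10.
Deceased: Ghada and Zuhair. Their combined 1/5 is pooled and carried to generation 3.
At generation 3 (Umar, Rashida, Nabil, Widad) there are 4 shares of (1/5)/4 = 1/20 each.
Living: Umar, Rashida, Nabil, and Widad — each takes 1/20.

Bashir 1/5; Ibtisam 1/5; Jamal 1/10; Karim 1/5; Khalida 1/10; Nabil 1/20; Rashida 1/20; Umar 1/20; Widad 1/20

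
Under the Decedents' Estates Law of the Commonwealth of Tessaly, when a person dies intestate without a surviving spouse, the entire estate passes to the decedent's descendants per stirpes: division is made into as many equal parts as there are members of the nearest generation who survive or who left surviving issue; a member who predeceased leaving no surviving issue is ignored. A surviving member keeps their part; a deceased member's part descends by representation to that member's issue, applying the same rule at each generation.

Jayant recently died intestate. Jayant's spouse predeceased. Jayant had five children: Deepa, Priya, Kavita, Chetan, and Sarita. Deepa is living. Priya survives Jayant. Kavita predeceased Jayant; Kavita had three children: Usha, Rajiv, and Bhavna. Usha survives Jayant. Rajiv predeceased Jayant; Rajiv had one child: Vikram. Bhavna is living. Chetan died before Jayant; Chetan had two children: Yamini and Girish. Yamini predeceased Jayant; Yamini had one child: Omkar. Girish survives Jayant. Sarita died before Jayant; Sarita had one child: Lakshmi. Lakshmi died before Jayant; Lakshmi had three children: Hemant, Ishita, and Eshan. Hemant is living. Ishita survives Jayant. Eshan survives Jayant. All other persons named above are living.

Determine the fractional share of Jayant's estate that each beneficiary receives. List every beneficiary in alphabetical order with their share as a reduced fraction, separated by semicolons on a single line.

There is no surviving spouse, so the entire estate passes to Jayant's descendants per stirpes.
The estate is divided into 5 equal shares of 1/5 among Deepa, Priya, Kavita, Chetan, Sarita.
Deepa is living and takes 1/5.
Priya is living and takes 1/5.
Kavita predeceased; the 1/5 allotted to Kavita's branch passes to Kavita's issue by representation.
The 1/5 is divided into 3 equal shares of 1/15 among Usha, Rajiv, Bhavna.
Usha is living and takes 1/15.
Rajiv predeceased; the 1/15 allotted to Rajiv's branch passes to Rajiv's issue by representation.
Vikram is the sole taker at this level and receives the full 1/15.
Bhavna is living and takes 1/15.
Chetan predeceased; the 1/5 allotted to Chetan's branch passes to Chetan's issue by representation.
The 1/5 is divided into 2 equal shares of 1/10 among Yamini, Girish.
Yamini predeceased; the 1/10 allotted to Yamini's branch passes to Yamini's issue by representation.
Omkar is the sole taker at this level and receives the full 1/10.
Girish is living and takes 1/10.
Sarita predeceased; the 1/5 allotted to Sarita's branch passes to Sarita's issue by representation.
Lakshmi's line is the sole branch at this level, so the full 1/5 passes to Lakshmi's issue by representation.
The 1/5 is divided into 3 equal shares of 1/15 among Hemant, Ishita, Eshan.
Hemant is living and takes 1/15.
Ishita is living and takes 1/15.
Eshan is living and takes 1/15.

Bhavna 1/15; Deepa 1/5; Eshan 1/15; Girish 1/10; Hemant 1/15; Ishita 1/15; Omkar 1/10; Priya 1/5; Usha 1/15; Vikram 1/15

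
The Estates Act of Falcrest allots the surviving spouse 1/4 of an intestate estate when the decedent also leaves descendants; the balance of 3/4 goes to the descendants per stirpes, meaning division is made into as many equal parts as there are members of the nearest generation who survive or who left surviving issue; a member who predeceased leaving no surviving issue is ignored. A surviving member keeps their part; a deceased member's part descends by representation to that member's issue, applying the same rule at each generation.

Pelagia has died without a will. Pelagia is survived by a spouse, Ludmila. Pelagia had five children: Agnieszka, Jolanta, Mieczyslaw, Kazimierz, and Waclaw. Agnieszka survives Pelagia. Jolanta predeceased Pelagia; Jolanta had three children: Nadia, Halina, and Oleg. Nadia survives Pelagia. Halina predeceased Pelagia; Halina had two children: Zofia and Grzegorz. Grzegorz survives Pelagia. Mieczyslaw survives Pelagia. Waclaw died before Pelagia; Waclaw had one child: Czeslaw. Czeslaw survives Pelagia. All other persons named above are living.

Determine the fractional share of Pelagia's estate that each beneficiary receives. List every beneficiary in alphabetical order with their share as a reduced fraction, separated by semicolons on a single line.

Ludmila, as surviving spouse, takes 1/4.
The remaining 3/4 passes to Pelagia's descendants per stirpes.
The 3/4 is divided into 5 equal shares of 3/20 among Agnieszka, Jolanta, Mieczyslaw, Kazimierz, Waclaw.
Agnieszka is living and takes 3/20.
Jolanta predeceased; the 3/20 allotted to Jolanta's branch passes to Jolanta's issue by representation.
The 3/20 is divided into 3 equal shares of 1/20 among Nadia, Halina, Oleg.
Nadia is living and takes 1/20.
Halina predeceased; the 1/20 allotted to Halina's branch passes to Halina's issue by representation.
The 1/20 is divided into 2 equal shares of 1/40 among Zofia, Grzegorz.
Zofia is living and takes 1/40.
Grzegorz is living and takes 1/40.
Oleg is living and takes 1/20.
Mieczyslaw is living and takes 3/20.
Kazimierz is living and takes 3/20.
Waclaw predeceased; the 3/20 allotted to Waclaw's branch passes to Waclaw's issue by representation.
Czeslaw is the sole taker at this level and receives the full 3/20.

Agnieszka 3/20; Czeslaw 3/20; Grzegorz 1/40; Kazimierz 3/20; Ludmila 1/4; Mieczyslaw 3/20; Nadia 1/20; Oleg 1/20; Zofia 1/40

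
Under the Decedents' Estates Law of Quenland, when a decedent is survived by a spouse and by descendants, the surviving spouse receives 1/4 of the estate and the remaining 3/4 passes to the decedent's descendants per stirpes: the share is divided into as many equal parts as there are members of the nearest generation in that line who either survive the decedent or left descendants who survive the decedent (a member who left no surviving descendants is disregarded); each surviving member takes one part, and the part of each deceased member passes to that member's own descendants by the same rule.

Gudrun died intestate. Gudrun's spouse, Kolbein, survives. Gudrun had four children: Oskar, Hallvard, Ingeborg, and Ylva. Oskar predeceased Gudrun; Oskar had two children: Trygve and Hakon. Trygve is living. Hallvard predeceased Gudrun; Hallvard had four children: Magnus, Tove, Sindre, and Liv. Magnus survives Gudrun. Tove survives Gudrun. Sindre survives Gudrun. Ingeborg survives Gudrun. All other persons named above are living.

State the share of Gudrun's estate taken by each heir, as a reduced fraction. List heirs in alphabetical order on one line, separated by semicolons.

Kolbein, as surviving spouse, takes 1/4.
The remaining 3/4 passes to Gudrun's descendants per stirpes.
The 3/4 is divided into 4 equal shares of 3/16 among Oskar, Hallvard, Ingeborg, Ylva.
Oskar predeceased; the 3/16 allotted to Oskar's branch passes to Oskar's issue by representation.
The 3/16 is divided into 2 equal shares of 3/32 among Trygve, Hakon.
Trygve is living and takes 3/32.
Hakon is living and takes 3/32.
Hallvard predeceased; the 3/16 allotted to Hallvard's branch passes to Hallvard's issue by representation.
The 3/16 is divided into 4 equal shares of 3/64 among Magnus, Tove, Sindre, Liv.
Magnus is living and takes 3/64.
Tove is living and takes 3/64.
Sindre is living and takes 3/64.
Liv is living and takes 3/64.
Ingeborg is living and takes 3/16.
Ylva is living and takes 3/16.

Hakon 3/32; Ingeborg 3/16; Kolbein 1/4; Liv 3/64; Magnus 3/64; Sindre 3/64; Tove 3/64; Trygve 3/32; Ylva 3/16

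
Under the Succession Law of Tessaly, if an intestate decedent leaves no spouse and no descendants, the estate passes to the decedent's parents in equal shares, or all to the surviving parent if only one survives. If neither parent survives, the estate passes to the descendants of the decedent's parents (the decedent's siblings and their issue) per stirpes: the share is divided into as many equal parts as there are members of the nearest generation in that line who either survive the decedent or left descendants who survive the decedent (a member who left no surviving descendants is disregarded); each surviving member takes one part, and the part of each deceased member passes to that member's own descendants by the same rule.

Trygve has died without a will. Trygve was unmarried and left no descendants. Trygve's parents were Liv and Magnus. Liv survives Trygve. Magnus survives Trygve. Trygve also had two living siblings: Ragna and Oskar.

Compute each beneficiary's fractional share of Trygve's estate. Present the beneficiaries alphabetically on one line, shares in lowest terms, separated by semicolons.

Both parents survive, so Liv and Magnus each take 1/2. The siblings take nothing because a surviving parent has priority.

Liv 1/2; Magnus 1/2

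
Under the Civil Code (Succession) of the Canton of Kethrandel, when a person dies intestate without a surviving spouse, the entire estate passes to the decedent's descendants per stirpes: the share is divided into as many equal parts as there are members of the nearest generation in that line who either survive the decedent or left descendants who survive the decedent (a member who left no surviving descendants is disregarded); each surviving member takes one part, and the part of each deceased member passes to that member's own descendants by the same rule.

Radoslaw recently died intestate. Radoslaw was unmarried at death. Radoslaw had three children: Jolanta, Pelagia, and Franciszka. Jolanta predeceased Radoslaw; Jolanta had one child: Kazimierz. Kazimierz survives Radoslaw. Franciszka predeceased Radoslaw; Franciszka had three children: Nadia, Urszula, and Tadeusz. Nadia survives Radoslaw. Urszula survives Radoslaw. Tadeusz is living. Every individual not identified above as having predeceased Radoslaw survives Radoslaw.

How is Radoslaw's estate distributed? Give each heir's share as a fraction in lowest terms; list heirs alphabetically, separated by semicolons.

There is no surviving spouse, so the entire estate passes to Radoslaw's descendants per stirpes.
The estate is divided into 3 equal shares of 1/3 among Jolanta, Pelagia, Franciszka.
Jolanta predeceased; the 1/3 allotted to Jolanta's branch passes to Jolanta's issue by representation.
Kazimierz is the sole taker at this level and receives the full 1/3.
Pelagia is living and takes 1/3.
Franciszka predeceased; the 1/3 allotted to Franciszka's branch passes to Franciszka's issue by representation.
The 1/3 is divided into 3 equal shares of 1/9 among Nadia, Urszula, Tadeusz.
Nadia is living and takes 1/9.
Urszula is living and takes 1/9.
Tadeusz is living and takes 1/9.

Kazimierz 1/3; Nadia 1/9; Pelagia 1/3; Tadeusz 1/9; Urszula 1/9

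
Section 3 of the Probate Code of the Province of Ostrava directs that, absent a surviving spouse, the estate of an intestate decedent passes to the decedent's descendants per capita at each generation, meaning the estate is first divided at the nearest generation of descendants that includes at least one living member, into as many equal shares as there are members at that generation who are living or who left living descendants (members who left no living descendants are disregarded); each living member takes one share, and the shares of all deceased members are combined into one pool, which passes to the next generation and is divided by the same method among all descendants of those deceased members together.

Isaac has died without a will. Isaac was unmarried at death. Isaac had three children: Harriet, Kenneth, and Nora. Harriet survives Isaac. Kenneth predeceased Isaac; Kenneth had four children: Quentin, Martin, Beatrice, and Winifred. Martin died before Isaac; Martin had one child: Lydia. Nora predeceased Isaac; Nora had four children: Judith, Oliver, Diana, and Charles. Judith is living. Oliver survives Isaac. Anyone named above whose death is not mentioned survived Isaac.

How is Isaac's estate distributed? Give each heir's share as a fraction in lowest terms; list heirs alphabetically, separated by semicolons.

There is no surviving spouse, so the entire estate passes to Isaac's descendants per capita at each generation.
At generation 1 (Harriet, Kenneth, Nora) there are 3 shares of (1)/3 = 1/3 each.
Living: Harriet — each takes 1/3.
Deceased: Kenneth and Nora. Their combined 2/3 is pooled and carried to generation 2.
At generation 2 (Quentin, Martin, Beatrice, Winifred, Judith, Oliver, Diana, Charles) there are 8 shares of (2/3)/8 = 1/12 each.
Living: Quentin, Beatrice, Winifred, Judith, Oliver, Diana, and Charles — each takes 1/12.
Deceased: Martin. That 1/12 share is carried to generation 3.
At generation 3 (Lydia) there are 1 shares of (1/12)/1 = 1/12 each.
Living: Lydia — each takes 1/12.

Beatrice 1/12; Charles 1/12; Diana 1/12; Harriet 1/3; Judith 1/12; Lydia 1/12; Oliver 1/12; Quentin 1/12; Winifred 1/12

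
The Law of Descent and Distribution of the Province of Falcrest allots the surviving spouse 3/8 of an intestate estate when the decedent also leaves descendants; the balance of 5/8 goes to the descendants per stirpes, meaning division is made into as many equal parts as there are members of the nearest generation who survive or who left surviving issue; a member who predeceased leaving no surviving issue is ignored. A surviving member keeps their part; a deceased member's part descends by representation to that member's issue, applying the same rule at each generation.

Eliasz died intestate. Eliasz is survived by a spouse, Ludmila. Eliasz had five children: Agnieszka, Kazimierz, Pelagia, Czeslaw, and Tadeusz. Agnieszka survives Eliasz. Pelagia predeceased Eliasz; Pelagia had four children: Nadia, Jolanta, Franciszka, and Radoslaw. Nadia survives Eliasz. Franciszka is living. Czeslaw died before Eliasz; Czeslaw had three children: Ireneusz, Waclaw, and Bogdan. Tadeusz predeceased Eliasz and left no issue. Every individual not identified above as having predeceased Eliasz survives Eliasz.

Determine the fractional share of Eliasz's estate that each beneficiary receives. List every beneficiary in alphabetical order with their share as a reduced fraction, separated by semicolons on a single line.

Agnieszka 5/32; Bogdan 5/96; Franciszka 5/128; Ireneusz 5/96; Jolanta 5/128; Kazimierz 5/32; Ludmila 3/8; Nadia 5/128; Radoslaw 5/128; Waclaw 5/96

Ludmila, as surviving spouse, takes 3/8.
The remaining 5/8 passes to Eliasz's descendants per stirpes.
Tadeusz left no surviving issue, so that branch lapses and is disregarded.
The 5/8 is divided into 4 equal shares of 5/32 among Agnieszka, Kazimierz, Pelagia, Czeslaw.
Agnieszka is living and takes 5/32.
Kazimierz is living and takes 5/32.
Pelagia predeceased; the 5/32 allotted to Pelagia's branch passes to Pelagia's issue by representation.
The 5/32 is divided into 4 equal shares of 5/128 among Nadia, Jolanta, Franciszka, Radoslaw.
Nadia is living and takes 5/128.
Jolanta is living and takes 5/128.
Franciszka is living and takes 5/128.
Radoslaw is living and takes 5/128.
Czeslaw predeceased; the 5/32 allotted to Czeslaw's branch passes to Czeslaw's issue by representation.
The 5/32 is divided into 3 equal shares of 5/96 among Ireneusz, Waclaw, Bogdan.
Ireneusz is living and takes 5/96.
Waclaw is living and takes 5/96.
Bogdan is living and takes 5/96.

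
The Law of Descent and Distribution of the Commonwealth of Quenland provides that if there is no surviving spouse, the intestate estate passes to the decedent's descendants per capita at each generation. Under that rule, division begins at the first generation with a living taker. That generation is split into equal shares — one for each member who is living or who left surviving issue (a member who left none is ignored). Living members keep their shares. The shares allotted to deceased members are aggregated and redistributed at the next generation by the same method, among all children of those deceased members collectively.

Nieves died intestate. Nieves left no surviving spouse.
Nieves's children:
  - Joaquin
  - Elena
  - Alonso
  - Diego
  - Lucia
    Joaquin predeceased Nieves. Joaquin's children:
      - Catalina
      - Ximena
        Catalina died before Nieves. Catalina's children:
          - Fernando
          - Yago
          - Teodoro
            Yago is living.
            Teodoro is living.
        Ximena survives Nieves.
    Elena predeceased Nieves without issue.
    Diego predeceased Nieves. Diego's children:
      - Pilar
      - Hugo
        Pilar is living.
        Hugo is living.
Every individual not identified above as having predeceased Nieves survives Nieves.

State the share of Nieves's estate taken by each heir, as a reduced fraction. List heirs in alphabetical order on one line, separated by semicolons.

Alonso 1/4; Fernando 1/24; Hugo 1/8; Lucia 1/4; Pilar 1/8; Teodoro 1/24; Ximena 1/8; Yago 1/24

There is no surviving spouse, so the entire estate passes to Nieves's descendants per capita at each generation.
At generation 1 (Joaquin, Alonso, Diego, Lucia) there are 4 shares of (1)/4 = 1/4 each.
Living: Alonso and Lucia — each takes 1/4.
Deceased: Joaquin and Diego. Their combined 1/2 is pooled and carried to generation 2.
At generation 2 (Catalina, Ximena, Pilar, Hugo) there are 4 shares of (1/2)/4 = 1/8 each.
Living: Ximena, Pilar, and Hugo — each takes 1/8.
Deceased: Catalina. That 1/8 share is carried to generation 3.
At generation 3 (Fernando, Yago, Teodoro) there are 3 shares of (1/8)/3 = 1/24 each.
Living: Fernando, Yago, and Teodoro — each takes 1/24.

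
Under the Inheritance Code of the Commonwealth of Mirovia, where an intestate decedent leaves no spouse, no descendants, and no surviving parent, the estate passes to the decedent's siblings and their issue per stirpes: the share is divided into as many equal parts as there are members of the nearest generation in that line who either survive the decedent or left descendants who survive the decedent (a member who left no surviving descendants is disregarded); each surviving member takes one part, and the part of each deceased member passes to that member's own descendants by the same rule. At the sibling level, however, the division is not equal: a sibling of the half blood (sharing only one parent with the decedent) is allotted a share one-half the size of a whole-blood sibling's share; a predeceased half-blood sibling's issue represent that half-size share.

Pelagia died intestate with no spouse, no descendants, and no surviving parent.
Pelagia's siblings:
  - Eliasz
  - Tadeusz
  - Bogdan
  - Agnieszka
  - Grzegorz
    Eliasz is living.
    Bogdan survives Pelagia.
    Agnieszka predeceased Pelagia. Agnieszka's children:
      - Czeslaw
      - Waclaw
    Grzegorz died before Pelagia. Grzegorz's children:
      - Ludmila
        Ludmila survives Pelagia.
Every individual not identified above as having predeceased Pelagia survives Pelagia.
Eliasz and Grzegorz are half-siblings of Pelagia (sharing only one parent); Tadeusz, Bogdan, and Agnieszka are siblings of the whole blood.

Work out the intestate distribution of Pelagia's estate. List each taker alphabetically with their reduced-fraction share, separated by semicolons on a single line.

Bogdan 1/4; Czeslaw 1/8; Eliasz 1/8; Ludmila 1/8; Tadeusz 1/4; Waclaw 1/8

No spouse, descendants, or parent survives, so the estate passes to Pelagia's siblings per stirpes.
Half-blood siblings count for one-half the weight of whole-blood siblings at the initial division.
Dividing 1 in proportion to weights (total weight 4): Eliasz (weight 1/2) → 1/8; Tadeusz (weight 1) → 1/4; Bogdan (weight 1) → 1/4; Agnieszka (weight 1) → 1/4; Grzegorz (weight 1/2) → 1/8.
Eliasz is living and takes 1/8.
Tadeusz is living and takes 1/4.
Bogdan is living and takes 1/4.
Agnieszka predeceased; the 1/4 allotted to Agnieszka's branch passes to Agnieszka's issue by representation.
The 1/4 is divided into 2 equal shares of 1/8 among Czeslaw, Waclaw.
Czeslaw is living and takes 1/8.
Waclaw is living and takes 1/8.
Grzegorz predeceased; the 1/8 allotted to Grzegorz's branch passes to Grzegorz's issue by representation.
Ludmila is the sole taker at this level and receives the full 1/8.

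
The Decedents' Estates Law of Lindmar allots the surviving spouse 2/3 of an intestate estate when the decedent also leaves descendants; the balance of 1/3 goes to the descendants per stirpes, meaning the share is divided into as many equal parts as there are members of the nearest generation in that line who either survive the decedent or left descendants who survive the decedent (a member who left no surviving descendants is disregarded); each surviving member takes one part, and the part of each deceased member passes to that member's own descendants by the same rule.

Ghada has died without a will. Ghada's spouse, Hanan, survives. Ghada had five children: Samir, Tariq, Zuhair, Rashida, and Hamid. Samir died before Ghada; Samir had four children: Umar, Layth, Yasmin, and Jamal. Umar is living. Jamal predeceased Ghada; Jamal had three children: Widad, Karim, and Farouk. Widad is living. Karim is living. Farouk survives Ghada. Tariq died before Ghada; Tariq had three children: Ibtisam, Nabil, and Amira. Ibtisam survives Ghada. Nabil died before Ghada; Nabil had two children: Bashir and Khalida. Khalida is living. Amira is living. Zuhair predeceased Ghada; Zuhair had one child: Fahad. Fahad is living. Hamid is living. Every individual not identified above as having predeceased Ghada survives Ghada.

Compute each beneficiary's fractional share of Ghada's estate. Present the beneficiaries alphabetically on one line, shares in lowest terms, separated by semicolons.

Hanan, as surviving spouse, takes 2/3.
The remaining 1/3 passes to Ghada's descendants per stirpes.
The 1/3 is divided into 5 equal shares of 1/15 among Samir, Tariq, Zuhair, Rashida, Hamid.
Samir predeceased; the 1/15 allotted to Samir's branch passes to Samir's issue by representation.
The 1/15 is divided into 4 equal shares of 1/60 among Umar, Layth, Yasmin, Jamal.
Umar is living and takes 1/60.
Layth is living and takes 1/60.
Yasmin is living and takes 1/60.
Jamal predeceased; the 1/60 allotted to Jamal's branch passes to Jamal's issue by representation.
The 1/60 is divided into 3 equal shares of 1/180 among Widad, Karim, Farouk.
Widad is living and takes 1/180.
Karim is living and takes 1/180.
Farouk is living and takes 1/180.
Tariq predeceased; the 1/15 allotted to Tariq's branch passes to Tariq's issue by representation.
The 1/15 is divided into 3 equal shares of 1/45 among Ibtisam, Nabil, Amira.
Ibtisam is living and takes 1/45.
Nabil predeceased; the 1/45 allotted to Nabil's branch passes to Nabil's issue by representation.
The 1/45 is divided into 2 equal shares of 1/90 among Bashir, Khalida.
Bashir is living and takes 1/90.
Khalida is living and takes 1/90.
Amira is living and takes 1/45.
Zuhair predeceased; the 1/15 allotted to Zuhair's branch passes to Zuhair's issue by representation.
Fahad is the sole taker at this level and receives the full 1/15.
Rashida is living and takes 1/15.
Hamid is living and takes 1/15.

Amira 1/45; Bashir 1/90; Fahad 1/15; Farouk 1/180; Hamid 1/15; Hanan 2/3; Ibtisam 1/45; Karim 1/180; Khalida 1/90; Layth 1/60; Rashida 1/15; Umar 1/60; Widad 1/180; Yasmin 1/60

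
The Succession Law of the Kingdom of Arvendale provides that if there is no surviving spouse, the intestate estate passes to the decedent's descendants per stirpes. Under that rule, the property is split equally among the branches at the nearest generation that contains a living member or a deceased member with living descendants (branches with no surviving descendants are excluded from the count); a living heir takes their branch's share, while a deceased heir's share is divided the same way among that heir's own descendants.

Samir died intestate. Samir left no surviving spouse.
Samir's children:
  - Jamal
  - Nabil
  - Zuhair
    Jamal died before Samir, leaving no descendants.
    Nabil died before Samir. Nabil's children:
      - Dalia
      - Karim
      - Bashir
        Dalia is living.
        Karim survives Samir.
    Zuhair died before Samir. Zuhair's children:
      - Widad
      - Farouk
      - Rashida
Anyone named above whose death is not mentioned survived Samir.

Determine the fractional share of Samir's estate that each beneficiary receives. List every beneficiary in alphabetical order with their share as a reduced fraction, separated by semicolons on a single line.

Bashir 1/6; Dalia 1/6; Farouk 1/6; Karim 1/6; Rashida 1/6; Widad 1/6

There is no surviving spouse, so the entire estate passes to Samir's descendants per stirpes.
Jamal left no surviving issue, so that branch lapses and is disregarded.
The estate is divided into 2 equal shares of 1/2 among Nabil, Zuhair.
Nabil predeceased; the 1/2 allotted to Nabil's branch passes to Nabil's issue by representation.
The 1/2 is divided into 3 equal shares of 1/6 among Dalia, Karim, Bashir.
Dalia is living and takes 1/6.
Karim is living and takes 1/6.
Bashir is living and takes 1/6.
Zuhair predeceased; the 1/2 allotted to Zuhair's branch passes to Zuhair's issue by representation.
The 1/2 is divided into 3 equal shares of 1/6 among Widad, Farouk, Rashida.
Widad is living and takes 1/6.
Farouk is living and takes 1/6.
Rashida is living and takes 1/6.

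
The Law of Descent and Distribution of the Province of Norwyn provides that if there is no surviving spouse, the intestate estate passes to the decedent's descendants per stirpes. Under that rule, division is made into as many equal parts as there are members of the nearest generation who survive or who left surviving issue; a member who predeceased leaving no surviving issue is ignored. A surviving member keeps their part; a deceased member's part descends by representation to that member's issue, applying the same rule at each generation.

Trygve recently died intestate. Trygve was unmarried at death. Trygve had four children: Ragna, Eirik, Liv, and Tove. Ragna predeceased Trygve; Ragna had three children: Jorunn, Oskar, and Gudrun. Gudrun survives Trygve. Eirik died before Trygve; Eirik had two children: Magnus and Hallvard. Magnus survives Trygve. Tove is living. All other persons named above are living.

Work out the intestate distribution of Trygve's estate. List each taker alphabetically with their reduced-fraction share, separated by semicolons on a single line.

Gudrun 1/12; Hallvard 1/8; Jorunn 1/12; Liv 1/4; Magnus 1/8; Oskar 1/12; Tove 1/4

There is no surviving spouse, so the entire estate passes to Trygve's descendants per stirpes.
The estate is divided into 4 equal shares of 1/4 among Ragna, Eirik, Liv, Tove.
Ragna predeceased; the 1/4 allotted to Ragna's branch passes to Ragna's issue by representation.
The 1/4 is divided into 3 equal shares of 1/12 among Jorunn, Oskar, Gudrun.
Jorunn is living and takes 1/12.
Oskar is living and takes 1/12.
Gudrun is living and takes 1/12.
Eirik predeceased; the 1/4 allotted to Eirik's branch passes to Eirik's issue by representation.
The 1/4 is divided into 2 equal shares of 1/8 among Magnus, Hallvard.
Magnus is living and takes 1/8.
Hallvard is living and takes 1/8.
Liv is living and takes 1/4.
Tove is living and takes 1/4.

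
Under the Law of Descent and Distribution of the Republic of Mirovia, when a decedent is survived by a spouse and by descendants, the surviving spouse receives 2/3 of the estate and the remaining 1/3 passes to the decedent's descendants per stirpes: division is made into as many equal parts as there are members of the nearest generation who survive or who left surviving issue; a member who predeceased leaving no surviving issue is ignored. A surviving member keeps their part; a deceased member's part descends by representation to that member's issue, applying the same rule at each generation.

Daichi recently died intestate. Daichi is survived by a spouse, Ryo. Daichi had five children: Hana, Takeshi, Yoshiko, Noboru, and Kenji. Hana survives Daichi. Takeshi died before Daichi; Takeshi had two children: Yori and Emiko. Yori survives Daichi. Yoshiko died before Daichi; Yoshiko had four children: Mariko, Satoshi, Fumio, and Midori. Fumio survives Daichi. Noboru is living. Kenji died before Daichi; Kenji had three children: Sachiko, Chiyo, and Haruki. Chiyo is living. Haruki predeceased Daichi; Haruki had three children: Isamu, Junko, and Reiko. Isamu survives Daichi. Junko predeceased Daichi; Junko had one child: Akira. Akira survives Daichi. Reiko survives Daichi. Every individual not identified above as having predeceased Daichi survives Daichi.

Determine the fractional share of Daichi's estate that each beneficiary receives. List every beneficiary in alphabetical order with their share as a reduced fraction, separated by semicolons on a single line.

Ryo, as surviving spouse, takes 2/3.
The remaining 1/3 passes to Daichi's descendants per stirpes.
The 1/3 is divided into 5 equal shares of 1/15 among Hana, Takeshi, Yoshiko, Noboru, Kenji.
Hana is living and takes 1/15.
Takeshi predeceased; the 1/15 allotted to Takeshi's branch passes to Takeshi's issue by representation.
The 1/15 is divided into 2 equal shares of 1/30 among Yori, Emiko.
Yori is living and takes 1/30.
Emiko is living and takes 1/30.
Yoshiko predeceased; the 1/15 allotted to Yoshiko's branch passes to Yoshiko's issue by representation.
The 1/15 is divided into 4 equal shares of 1/60 among Mariko, Satoshi, Fumio, Midori.
Mariko is living and takes 1/60.
Satoshi is living and takes 1/60.
Fumio is living and takes 1/60.
Midori is living and takes 1/60.
Noboru is living and takes 1/15.
Kenji predeceased; the 1/15 allotted to Kenji's branch passes to Kenji's issue by representation.
The 1/15 is divided into 3 equal shares of 1/45 among Sachiko, Chiyo, Haruki.
Sachiko is living and takes 1/45.
Chiyo is living and takes 1/45.
Haruki predeceased; the 1/45 allotted to Haruki's branch passes to Haruki's issue by representation.
The 1/45 is divided into 3 equal shares of 1/135 among Isamu, Junko, Reiko.
Isamu is living and takes 1/135.
Junko predeceased; the 1/135 allotted to Junko's branch passes to Junko's issue by representation.
Akira is the sole taker at this level and receives the full 1/135.
Reiko is living and takes 1/135.

Akira 1/135; Chiyo 1/45; Emiko 1/30; Fumio 1/60; Hana 1/15; Isamu 1/135; Mariko 1/60; Midori 1/60; Noboru 1/15; Reiko 1/135; Ryo 2/3; Sachiko 1/45; Satoshi 1/60; Yori 1/30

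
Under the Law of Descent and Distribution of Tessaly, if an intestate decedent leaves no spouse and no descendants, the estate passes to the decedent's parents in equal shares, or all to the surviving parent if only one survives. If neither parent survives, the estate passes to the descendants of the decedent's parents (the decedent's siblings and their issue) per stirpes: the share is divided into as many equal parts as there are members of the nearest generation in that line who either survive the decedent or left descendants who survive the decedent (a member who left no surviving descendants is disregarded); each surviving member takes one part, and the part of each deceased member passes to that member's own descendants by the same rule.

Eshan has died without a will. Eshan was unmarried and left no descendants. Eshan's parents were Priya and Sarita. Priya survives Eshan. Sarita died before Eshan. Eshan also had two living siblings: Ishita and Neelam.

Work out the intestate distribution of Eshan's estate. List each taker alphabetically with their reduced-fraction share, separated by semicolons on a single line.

Priya 1

Only one parent, Priya, survives, so Priya takes the entire estate. The siblings take nothing because a surviving parent has priority.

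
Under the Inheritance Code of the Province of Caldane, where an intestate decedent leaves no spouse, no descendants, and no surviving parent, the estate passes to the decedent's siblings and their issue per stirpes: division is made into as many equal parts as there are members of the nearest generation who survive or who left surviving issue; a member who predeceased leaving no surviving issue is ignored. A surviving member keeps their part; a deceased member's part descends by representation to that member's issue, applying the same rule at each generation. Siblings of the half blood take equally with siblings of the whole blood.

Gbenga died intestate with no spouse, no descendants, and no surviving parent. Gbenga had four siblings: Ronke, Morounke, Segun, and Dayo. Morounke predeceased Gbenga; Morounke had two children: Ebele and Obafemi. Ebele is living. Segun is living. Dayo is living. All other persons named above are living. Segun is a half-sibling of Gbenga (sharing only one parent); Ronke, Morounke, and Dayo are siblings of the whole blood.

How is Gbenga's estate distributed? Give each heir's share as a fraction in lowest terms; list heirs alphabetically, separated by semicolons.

Dayo 1/4; Ebele 1/8; Obafemi 1/8; Ronke 1/4; Segun 1/4

No spouse, descendants, or parent survives, so the estate passes to Gbenga's siblings per stirpes.
Half-blood and whole-blood siblings take equally under the stated rule.
The estate is divided into 4 equal shares of 1/4 among Ronke, Morounke, Segun, Dayo.
Ronke is living and takes 1/4.
Morounke predeceased; the 1/4 allotted to Morounke's branch passes to Morounke's issue by representation.
The 1/4 is divided into 2 equal shares of 1/8 among Ebele, Obafemi.
Ebele is living and takes 1/8.
Obafemi is living and takes 1/8.
Segun is living and takes 1/4.
Dayo is living and takes 1/4.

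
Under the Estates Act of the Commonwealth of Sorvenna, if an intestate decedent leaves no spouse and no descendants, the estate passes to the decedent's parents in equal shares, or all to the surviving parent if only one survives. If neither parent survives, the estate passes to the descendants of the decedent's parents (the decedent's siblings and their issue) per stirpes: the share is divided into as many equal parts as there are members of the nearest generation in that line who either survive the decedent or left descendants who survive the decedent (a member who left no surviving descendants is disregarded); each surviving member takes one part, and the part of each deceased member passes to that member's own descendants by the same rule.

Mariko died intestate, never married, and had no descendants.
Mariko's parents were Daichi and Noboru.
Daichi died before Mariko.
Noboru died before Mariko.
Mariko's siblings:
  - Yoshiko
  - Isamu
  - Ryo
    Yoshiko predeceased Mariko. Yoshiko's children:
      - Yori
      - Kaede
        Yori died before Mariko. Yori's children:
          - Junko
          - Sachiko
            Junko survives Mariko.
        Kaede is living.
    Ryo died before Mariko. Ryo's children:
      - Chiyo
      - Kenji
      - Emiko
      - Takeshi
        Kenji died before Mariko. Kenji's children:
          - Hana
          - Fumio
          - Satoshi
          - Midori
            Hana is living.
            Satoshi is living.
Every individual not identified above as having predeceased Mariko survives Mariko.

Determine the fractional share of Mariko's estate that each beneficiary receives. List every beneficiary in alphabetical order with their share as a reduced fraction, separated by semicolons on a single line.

Neither parent survives and there are no descendants, so the estate passes to Mariko's siblings and their issue per stirpes.
The estate is divided into 3 equal shares of 1/3 among Yoshiko, Isamu, Ryo.
Yoshiko predeceased; the 1/3 allotted to Yoshiko's branch passes to Yoshiko's issue by representation.
The 1/3 is divided into 2 equal shares of 1/6 among Yori, Kaede.
Yori predeceased; the 1/6 allotted to Yori's branch passes to Yori's issue by representation.
The 1/6 is divided into 2 equal shares of 1/12 among Junko, Sachiko.
Junko is living and takes 1/12.
Sachiko is living and takes 1/12.
Kaede is living and takes 1/6.
Isamu is living and takes 1/3.
Ryo predeceased; the 1/3 allotted to Ryo's branch passes to Ryo's issue by representation.
The 1/3 is divided into 4 equal shares of 1/12 among Chiyo, Kenji, Emiko, Takeshi.
Chiyo is living and takes 1/12.
Kenji predeceased; the 1/12 allotted to Kenji's branch passes to Kenji's issue by representation.
The 1/12 is divided into 4 equal shares of 1/48 among Hana, Fumio, Satoshi, Midori.
Hana is living and takes 1/48.
Fumio is living and takes 1/48.
Satoshi is living and takes 1/48.
Midori is living and takes 1/48.
Emiko is living and takes 1/12.
Takeshi is living and takes 1/12.

Chiyo 1/12; Emiko 1/12; Fumio 1/48; Hana 1/48; Isamu 1/3; Junko 1/12; Kaede 1/6; Midori 1/48; Sachiko 1/12; Satoshi 1/48; Takeshi 1/12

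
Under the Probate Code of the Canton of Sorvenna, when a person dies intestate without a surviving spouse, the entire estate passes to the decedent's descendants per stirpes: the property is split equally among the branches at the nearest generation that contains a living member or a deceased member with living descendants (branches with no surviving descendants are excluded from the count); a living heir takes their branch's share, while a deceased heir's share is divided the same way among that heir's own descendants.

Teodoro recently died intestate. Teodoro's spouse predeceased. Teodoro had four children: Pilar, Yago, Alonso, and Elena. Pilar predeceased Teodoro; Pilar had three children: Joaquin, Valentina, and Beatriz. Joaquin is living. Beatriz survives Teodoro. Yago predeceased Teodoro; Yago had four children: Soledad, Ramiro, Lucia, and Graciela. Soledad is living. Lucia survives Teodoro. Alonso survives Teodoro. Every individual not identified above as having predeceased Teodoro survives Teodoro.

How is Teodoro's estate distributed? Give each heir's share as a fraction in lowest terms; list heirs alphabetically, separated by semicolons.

There is no surviving spouse, so the entire estate passes to Teodoro's descendants per stirpes.
The estate is divided into 4 equal shares of 1/4 among Pilar, Yago, Alonso, Elena.
Pilar predeceased; the 1/4 allotted to Pilar's branch passes to Pilar's issue by representation.
The 1/4 is divided into 3 equal shares of 1/12 among Joaquin, Valentina, Beatriz.
Joaquin is living and takes 1/12.
Valentina is living and takes 1/12.
Beatriz is living and takes 1/12.
Yago predeceased; the 1/4 allotted to Yago's branch passes to Yago's issue by representation.
The 1/4 is divided into 4 equal shares of 1/16 among Soledad, Ramiro, Lucia, Graciela.
Soledad is living and takes 1/16.
Ramiro is living and takes 1/16.
Lucia is living and takes 1/16.
Graciela is living and takes 1/16.
Alonso is living and takes 1/4.
Elena is living and takes 1/4.

Alonso 1/4; Beatriz 1/12; Elena 1/4; Graciela 1/16; Joaquin 1/12; Lucia 1/16; Ramiro 1/16; Soledad 1/16; Valentina 1/12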